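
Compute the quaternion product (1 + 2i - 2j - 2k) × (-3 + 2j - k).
-1 + 10j + 9k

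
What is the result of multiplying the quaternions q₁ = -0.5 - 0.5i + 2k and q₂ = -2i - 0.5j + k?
-3 + 2i - 3.25j - 0.25k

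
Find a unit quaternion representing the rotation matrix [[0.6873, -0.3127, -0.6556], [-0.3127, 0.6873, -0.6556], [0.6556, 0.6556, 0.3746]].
0.829 + 0.3954i - 0.3954j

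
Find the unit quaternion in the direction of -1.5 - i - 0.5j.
-0.8018 - 0.5345i - 0.2673j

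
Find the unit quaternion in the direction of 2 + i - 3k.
0.5345 + 0.2673i - 0.8018k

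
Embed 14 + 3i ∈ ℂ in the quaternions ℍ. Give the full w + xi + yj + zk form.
14 + 3i + 0j + 0k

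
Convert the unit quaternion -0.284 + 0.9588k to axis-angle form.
axis = (0, 0, 1), θ = 213°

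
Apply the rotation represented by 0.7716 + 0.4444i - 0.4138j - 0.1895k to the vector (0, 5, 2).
(-1.991, 1.608, 4.738)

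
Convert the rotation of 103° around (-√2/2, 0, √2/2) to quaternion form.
0.6225 - 0.5534i + 0.5534k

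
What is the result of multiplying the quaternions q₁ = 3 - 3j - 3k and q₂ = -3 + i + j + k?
-3 + 3i + 9j + 15k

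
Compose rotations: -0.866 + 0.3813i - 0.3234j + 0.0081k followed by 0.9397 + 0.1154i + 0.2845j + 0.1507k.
-0.767 + 0.3094i - 0.4937j - 0.2687k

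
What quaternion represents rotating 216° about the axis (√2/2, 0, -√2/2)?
-0.309 + 0.6725i - 0.6725k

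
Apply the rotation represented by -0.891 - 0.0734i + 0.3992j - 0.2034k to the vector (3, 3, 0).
(0.532, 3.631, 2.129)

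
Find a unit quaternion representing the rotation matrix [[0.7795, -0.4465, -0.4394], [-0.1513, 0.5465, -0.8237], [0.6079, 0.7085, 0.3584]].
0.8192 + 0.4676i - 0.3196j + 0.0901k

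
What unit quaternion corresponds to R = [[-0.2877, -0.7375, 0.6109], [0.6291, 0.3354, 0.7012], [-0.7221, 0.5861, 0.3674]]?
0.5948 - 0.0484i + 0.5603j + 0.5744k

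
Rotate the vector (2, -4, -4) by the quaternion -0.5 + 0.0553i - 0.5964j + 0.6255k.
(-5.888, 0.535, 1.021)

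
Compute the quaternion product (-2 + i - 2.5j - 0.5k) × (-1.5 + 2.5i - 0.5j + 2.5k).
0.5 - 13i + j + 1.5k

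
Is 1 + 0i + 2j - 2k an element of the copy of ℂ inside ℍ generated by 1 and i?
No. The quaternion 1 + 2j - 2k has j-coefficient y = 2 and k-coefficient z = -2, not both zero, so it does not lie in the complex subalgebra spanned by 1 and i.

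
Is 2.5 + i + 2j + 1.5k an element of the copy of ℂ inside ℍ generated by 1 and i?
No. The quaternion 2.5 + i + 2j + 1.5k has j-coefficient y = 2 and k-coefficient z = 1.5, not both zero, so it does not lie in the complex subalgebra spanned by 1 and i.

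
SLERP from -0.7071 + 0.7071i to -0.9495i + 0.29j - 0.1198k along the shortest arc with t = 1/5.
-0.5908 + 0.8037i - 0.065j + 0.0269k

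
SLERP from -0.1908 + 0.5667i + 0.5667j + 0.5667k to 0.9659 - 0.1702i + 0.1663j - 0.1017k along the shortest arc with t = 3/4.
-0.8984 + 0.337i + 0.0463j + 0.2778k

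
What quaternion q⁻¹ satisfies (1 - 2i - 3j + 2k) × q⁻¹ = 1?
0.0556 + 0.1111i + 0.1667j - 0.1111k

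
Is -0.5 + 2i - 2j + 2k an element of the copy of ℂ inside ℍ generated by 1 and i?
No. The quaternion -0.5 + 2i - 2j + 2k has j-coefficient y = -2 and k-coefficient z = 2, not both zero, so it does not lie in the complex subalgebra spanned by 1 and i.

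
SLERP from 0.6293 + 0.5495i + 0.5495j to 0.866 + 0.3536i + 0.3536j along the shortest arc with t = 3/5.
0.7837 + 0.4392i + 0.4392j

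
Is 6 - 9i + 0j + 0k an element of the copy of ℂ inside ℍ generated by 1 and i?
Yes. The quaternion 6 - 9i has j- and k-coefficients y = z = 0, so it lies in the complex subalgebra spanned by 1 and i.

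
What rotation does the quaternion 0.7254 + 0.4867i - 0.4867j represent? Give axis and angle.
axis = (√2/2, -√2/2, 0), θ = 87°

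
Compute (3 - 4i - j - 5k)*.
3 + 4i + j + 5k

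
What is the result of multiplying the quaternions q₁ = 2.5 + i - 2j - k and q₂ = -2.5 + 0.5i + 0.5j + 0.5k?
-5.25 - 1.75i + 5.25j + 5.25k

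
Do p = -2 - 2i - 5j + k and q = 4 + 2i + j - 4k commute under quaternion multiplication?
No: pq = 5 + 7i - 28j + 20k ≠ 5 - 31i - 16j + 4k = qp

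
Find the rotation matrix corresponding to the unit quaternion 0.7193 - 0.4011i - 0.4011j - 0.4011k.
[[0.3565, 0.8988, -0.2553], [-0.2553, 0.3565, 0.8988], [0.8988, -0.2553, 0.3565]]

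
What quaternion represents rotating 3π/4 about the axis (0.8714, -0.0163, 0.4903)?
0.3827 + 0.8051i - 0.0151j + 0.453k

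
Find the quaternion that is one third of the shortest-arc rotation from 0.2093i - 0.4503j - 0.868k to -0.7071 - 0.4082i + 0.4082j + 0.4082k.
0.2666 + 0.3047i - 0.4783j - 0.7793k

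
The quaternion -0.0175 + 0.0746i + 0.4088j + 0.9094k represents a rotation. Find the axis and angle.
axis = (0.0746, 0.4089, 0.9095), θ = 182°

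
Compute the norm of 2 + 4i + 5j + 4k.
√61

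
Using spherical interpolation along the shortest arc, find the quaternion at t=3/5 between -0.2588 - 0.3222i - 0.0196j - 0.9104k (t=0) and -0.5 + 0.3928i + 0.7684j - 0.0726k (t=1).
-0.5432 + 0.1266i + 0.5964j - 0.5773k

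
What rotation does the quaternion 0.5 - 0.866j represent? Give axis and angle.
axis = (0, -1, 0), θ = 2π/3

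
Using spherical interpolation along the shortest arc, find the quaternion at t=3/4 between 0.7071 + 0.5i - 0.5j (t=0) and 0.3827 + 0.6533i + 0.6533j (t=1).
0.5625 + 0.7262i + 0.3953j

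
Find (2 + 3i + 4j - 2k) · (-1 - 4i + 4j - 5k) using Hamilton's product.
-16 - 23i + 27j + 20k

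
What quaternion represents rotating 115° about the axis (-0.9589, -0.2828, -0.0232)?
0.5373 - 0.8087i - 0.2385j - 0.0196k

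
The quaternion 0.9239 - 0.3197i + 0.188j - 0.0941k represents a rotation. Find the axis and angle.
axis = (-0.8355, 0.4913, -0.2459), θ = π/4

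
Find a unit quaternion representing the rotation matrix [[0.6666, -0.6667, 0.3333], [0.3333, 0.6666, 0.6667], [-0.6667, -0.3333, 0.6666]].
0.866 - 0.2887i + 0.2887j + 0.2887k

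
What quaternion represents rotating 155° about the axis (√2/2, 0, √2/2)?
0.2164 + 0.6903i + 0.6903k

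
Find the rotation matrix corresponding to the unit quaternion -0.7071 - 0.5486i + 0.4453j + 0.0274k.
[[0.6019, -0.4498, -0.6598], [-0.5273, 0.3966, -0.7514], [0.5997, 0.8002, 0.0015]]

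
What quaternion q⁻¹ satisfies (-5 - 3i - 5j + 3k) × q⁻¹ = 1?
-0.0735 + 0.0441i + 0.0735j - 0.0441k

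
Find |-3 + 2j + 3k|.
√22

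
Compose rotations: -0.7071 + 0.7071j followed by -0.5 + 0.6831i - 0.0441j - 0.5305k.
0.3847 - 0.1079i - 0.3224j + 0.8581k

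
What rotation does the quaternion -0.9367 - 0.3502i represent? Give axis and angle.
axis = (-1, 0, 0), θ = 319°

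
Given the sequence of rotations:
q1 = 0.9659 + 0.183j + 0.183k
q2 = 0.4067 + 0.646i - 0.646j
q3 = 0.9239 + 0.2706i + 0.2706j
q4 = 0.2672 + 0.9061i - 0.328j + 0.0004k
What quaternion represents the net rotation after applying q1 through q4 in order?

q2 · q1 = 0.511 + 0.5058i - 0.6678j + 0.1926k
q3 · q2 · q1 = 0.516 + 0.6577i - 0.5308j - 0.1396k
q4 · q3 · q2 · q1 = -0.6321 + 0.6893i - 0.1843j - 0.3023k
-0.6321 + 0.6893i - 0.1843j - 0.3023k


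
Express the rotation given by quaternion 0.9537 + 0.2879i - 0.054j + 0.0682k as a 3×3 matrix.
[[0.9849, -0.1612, -0.0637], [0.099, 0.8249, -0.5565], [0.1423, 0.5418, 0.8284]]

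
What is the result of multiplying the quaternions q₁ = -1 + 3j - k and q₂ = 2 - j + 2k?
3 + 5i + 7j - 4k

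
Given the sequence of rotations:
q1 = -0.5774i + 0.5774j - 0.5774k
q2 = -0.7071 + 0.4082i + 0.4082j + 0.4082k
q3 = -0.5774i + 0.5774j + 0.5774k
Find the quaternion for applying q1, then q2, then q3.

q2 · q1 = 0.2357 - 0.0631i - 0.4083j + 0.8797k
q3 · q2 · q1 = -0.3086 + 0.6076i + 0.6076j + 0.4083k
-0.3086 + 0.6076i + 0.6076j + 0.4083k


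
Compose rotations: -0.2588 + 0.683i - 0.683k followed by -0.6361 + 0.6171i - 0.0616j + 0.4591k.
0.0567 - 0.5521i + 0.751j + 0.3577k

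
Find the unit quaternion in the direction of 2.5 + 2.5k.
0.7071 + 0.7071k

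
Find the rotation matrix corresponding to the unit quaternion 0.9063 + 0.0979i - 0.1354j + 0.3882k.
[[0.6619, -0.7302, -0.1694], [0.6771, 0.6794, -0.2826], [0.3214, 0.0723, 0.9442]]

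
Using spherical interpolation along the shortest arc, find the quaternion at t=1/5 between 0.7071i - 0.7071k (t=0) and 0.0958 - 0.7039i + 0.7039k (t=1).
-0.0192 + 0.707i - 0.707k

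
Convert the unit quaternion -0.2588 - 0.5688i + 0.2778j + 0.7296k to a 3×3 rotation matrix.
[[-0.219, 0.0616, -0.9738], [-0.6937, -0.7117, 0.111], [-0.6862, 0.6998, 0.1986]]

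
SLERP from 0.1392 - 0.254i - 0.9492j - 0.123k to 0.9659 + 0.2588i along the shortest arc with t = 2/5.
0.6567 - 0.053i - 0.746j - 0.0967k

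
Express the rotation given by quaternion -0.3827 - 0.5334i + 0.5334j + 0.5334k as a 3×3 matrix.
[[-0.1381, -0.1608, -0.9773], [-0.9773, -0.1381, 0.1608], [-0.1608, 0.9773, -0.1381]]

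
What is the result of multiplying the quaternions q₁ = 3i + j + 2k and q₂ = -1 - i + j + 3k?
-4 - 2i - 12j + 2k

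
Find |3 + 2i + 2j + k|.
√18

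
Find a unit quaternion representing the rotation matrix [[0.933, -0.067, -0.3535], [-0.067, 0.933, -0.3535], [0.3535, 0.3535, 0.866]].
0.9659 + 0.183i - 0.183j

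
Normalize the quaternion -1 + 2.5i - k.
-0.3482 + 0.8704i - 0.3482k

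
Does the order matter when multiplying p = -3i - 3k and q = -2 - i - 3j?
Yes: pq = -3 - 3i + 3j + 15k ≠ -3 + 15i - 3j - 3k = qp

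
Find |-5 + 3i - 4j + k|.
√51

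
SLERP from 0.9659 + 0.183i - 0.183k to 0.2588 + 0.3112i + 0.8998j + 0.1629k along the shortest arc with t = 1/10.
0.9567 + 0.2164i + 0.1205j - 0.1529k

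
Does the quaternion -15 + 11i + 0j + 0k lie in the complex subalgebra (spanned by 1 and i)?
Yes. The quaternion -15 + 11i has j- and k-coefficients y = z = 0, so it lies in the complex subalgebra spanned by 1 and i.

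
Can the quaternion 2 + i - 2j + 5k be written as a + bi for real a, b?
No. The quaternion 2 + i - 2j + 5k has j-coefficient y = -2 and k-coefficient z = 5, not both zero, so it does not lie in the complex subalgebra spanned by 1 and i.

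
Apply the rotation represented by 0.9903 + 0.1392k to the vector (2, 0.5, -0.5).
(1.785, 1.032, -0.5)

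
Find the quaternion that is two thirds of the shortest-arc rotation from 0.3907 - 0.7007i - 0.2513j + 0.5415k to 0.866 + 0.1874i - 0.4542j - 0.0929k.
0.8543 - 0.1568i - 0.4683j + 0.1622k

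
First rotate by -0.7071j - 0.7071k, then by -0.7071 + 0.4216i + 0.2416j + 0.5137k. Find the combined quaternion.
0.5341 + 0.1924i + 0.7981j + 0.2019k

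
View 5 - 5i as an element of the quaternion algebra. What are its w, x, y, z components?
5 - 5i + 0j + 0k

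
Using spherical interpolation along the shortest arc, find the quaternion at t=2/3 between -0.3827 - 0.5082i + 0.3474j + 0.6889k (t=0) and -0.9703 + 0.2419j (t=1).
-0.8823 - 0.2043i + 0.3212j + 0.2769k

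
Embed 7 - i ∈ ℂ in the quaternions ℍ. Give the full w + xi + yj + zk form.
7 - i + 0j + 0k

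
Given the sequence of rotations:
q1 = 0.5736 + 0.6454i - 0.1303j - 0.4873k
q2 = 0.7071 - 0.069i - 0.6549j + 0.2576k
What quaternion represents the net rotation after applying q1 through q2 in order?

q2 · q1 = 0.4903 + 0.7695i - 0.3352j + 0.2349k
0.4903 + 0.7695i - 0.3352j + 0.2349k


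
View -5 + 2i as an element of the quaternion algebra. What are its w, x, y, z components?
-5 + 2i + 0j + 0k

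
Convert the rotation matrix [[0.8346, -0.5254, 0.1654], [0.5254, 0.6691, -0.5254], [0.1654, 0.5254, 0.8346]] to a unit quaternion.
0.9136 + 0.2876i + 0.2876k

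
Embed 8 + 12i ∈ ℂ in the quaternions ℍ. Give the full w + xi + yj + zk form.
8 + 12i + 0j + 0k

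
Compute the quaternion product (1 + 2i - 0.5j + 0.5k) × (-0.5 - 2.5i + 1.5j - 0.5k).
5.5 - 4i + 1.5j + k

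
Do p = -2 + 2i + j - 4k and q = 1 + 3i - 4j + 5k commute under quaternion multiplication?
No: pq = 16 - 15i - 13j - 25k ≠ 16 + 7i + 31j - 3k = qp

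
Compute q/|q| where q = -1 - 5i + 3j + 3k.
-0.1508 - 0.7538i + 0.4523j + 0.4523k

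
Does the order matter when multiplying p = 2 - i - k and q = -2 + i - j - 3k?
Yes: pq = -6 + 3i - 6j - 3k ≠ -6 + 5i + 2j - 5k = qp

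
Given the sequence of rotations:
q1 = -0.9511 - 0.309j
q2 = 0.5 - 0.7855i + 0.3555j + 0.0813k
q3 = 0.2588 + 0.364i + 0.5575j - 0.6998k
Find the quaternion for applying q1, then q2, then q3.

q2 · q1 = -0.3657 + 0.7722i - 0.4926j + 0.1654k
q3 · q2 · q1 = 0.0146 - 0.1858i - 0.932j - 0.3111k
0.0146 - 0.1858i - 0.932j - 0.3111k


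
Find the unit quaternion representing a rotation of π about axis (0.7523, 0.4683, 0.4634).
0.7523i + 0.4683j + 0.4634k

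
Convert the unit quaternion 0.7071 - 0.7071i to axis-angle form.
axis = (-1, 0, 0), θ = π/2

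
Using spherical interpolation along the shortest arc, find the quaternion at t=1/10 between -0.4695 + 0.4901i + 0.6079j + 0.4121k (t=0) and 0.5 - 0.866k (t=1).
-0.4932 + 0.4543i + 0.5635j + 0.4826k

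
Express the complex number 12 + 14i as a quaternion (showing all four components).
12 + 14i + 0j + 0k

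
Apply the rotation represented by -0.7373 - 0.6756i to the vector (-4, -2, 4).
(-4, -4.159, -1.644)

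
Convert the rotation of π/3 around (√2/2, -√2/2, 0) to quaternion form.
0.866 + 0.3536i - 0.3536j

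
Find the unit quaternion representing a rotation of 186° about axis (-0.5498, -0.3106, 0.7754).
-0.0523 - 0.549i - 0.3102j + 0.7743k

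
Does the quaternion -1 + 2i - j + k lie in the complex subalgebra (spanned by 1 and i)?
No. The quaternion -1 + 2i - j + k has j-coefficient y = -1 and k-coefficient z = 1, not both zero, so it does not lie in the complex subalgebra spanned by 1 and i.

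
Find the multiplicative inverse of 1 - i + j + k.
0.25 + 0.25i - 0.25j - 0.25k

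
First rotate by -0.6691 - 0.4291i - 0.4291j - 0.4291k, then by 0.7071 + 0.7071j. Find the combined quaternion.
-0.1697 - 0.6068i - 0.7765j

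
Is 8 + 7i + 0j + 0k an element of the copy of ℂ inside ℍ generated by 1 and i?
Yes. The quaternion 8 + 7i has j- and k-coefficients y = z = 0, so it lies in the complex subalgebra spanned by 1 and i.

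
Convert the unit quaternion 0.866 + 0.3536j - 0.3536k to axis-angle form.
axis = (0, √2/2, -√2/2), θ = π/3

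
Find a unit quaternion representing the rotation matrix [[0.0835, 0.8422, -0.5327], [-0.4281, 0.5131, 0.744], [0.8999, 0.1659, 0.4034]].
0.7071 - 0.2044i - 0.5065j - 0.4491k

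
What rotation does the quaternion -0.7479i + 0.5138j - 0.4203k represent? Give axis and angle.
axis = (-0.7479, 0.5138, -0.4203), θ = π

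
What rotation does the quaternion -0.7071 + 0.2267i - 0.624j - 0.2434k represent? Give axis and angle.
axis = (0.3206, -0.8825, -0.3442), θ = 3π/2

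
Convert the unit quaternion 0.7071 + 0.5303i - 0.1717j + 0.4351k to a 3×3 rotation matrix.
[[0.5624, -0.7974, 0.2186], [0.4332, 0.0589, -0.8994], [0.7043, 0.6005, 0.3786]]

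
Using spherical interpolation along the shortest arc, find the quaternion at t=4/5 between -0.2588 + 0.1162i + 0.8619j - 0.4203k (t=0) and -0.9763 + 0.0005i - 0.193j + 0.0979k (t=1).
-0.9958 + 0.0354i + 0.0777j - 0.0343k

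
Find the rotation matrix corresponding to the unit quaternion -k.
[[-1, 0, 0], [0, -1, 0], [0, 0, 1]]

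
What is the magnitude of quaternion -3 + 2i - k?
√14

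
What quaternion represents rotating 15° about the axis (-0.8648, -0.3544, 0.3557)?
0.9914 - 0.1129i - 0.0463j + 0.0464k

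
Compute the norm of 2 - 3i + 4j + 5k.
√54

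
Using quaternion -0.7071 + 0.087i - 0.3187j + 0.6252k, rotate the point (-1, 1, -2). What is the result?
(-0.305, 1.694, -1.743)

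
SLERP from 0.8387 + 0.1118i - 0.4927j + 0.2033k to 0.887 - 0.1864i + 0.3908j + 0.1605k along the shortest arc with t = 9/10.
0.9227 - 0.16i + 0.3052j + 0.173k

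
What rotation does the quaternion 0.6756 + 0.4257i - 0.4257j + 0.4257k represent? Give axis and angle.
axis = (√3/3, -√3/3, √3/3), θ = 95°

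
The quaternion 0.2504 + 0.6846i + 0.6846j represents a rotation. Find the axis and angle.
axis = (√2/2, √2/2, 0), θ = 151°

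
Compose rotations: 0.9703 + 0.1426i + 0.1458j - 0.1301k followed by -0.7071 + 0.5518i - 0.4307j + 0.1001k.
-0.689 + 0.476i - 0.4349j + 0.331k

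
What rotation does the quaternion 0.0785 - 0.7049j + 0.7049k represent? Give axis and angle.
axis = (0, -√2/2, √2/2), θ = 171°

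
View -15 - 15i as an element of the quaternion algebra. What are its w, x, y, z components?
-15 - 15i + 0j + 0k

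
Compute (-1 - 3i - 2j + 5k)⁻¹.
-0.0256 + 0.0769i + 0.0513j - 0.1282k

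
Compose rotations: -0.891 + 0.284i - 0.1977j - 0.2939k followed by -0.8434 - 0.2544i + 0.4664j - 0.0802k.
0.8924 - 0.1658i - 0.3464j + 0.2372k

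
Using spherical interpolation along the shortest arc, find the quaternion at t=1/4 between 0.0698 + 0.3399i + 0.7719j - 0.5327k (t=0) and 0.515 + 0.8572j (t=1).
0.1975 + 0.2675i + 0.8448j - 0.4192k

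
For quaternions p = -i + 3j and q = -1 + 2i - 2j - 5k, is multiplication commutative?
No: pq = 8 - 14i - 8j - 4k ≠ 8 + 16i + 2j + 4k = qp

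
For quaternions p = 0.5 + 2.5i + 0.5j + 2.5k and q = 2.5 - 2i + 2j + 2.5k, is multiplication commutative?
No: pq = -1 + 1.5i - 9j + 13.5k ≠ -1 + 9i + 13.5j + 1.5k = qp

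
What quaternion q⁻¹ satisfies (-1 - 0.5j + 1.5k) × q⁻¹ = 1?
-0.2857 + 0.1429j - 0.4286k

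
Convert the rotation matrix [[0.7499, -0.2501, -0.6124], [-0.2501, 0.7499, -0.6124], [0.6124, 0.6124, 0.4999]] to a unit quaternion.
0.866 + 0.3536i - 0.3536j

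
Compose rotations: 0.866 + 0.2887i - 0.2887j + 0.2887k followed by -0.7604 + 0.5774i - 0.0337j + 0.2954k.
-0.9202 + 0.3561i + 0.1089j - 0.1207k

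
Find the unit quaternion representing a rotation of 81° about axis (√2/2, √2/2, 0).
0.7604 + 0.4592i + 0.4592j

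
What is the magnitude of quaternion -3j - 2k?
√13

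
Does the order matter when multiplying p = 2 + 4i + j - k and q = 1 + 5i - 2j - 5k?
Yes: pq = -21 + 7i + 12j - 24k ≠ -21 + 21i - 18j + 2k = qp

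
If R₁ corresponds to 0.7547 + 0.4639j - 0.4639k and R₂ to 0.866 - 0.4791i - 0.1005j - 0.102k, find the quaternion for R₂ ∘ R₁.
0.6529 - 0.2676i + 0.1036j - 0.701k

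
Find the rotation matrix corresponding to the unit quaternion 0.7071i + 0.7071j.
[[0, 1, 0], [1, 0, 0], [0, 0, -1]]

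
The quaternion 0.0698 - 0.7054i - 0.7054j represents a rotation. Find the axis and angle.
axis = (-√2/2, -√2/2, 0), θ = 172°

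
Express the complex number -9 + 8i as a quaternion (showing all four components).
-9 + 8i + 0j + 0k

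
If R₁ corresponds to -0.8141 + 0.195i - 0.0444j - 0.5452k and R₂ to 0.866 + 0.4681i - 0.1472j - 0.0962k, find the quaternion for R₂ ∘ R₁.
-0.8553 - 0.1362i + 0.3178j - 0.3859k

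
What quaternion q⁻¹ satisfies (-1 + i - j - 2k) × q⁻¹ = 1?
-0.1429 - 0.1429i + 0.1429j + 0.2857k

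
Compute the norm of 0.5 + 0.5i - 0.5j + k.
1.323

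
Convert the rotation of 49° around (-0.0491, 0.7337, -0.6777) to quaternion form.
0.91 - 0.0204i + 0.3043j - 0.281k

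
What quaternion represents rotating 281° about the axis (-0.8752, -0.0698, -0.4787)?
-0.7716 - 0.5567i - 0.0444j - 0.3045k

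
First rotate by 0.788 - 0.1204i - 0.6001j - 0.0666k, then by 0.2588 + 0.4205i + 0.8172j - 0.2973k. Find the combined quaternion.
0.7252 + 0.0674i + 0.5524j - 0.4055k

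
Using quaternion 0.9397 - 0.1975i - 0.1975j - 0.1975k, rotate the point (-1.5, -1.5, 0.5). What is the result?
(-2.086, -0.602, 0.188)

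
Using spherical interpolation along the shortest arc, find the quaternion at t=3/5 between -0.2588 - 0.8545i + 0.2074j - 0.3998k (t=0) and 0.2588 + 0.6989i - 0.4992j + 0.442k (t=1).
-0.2623 - 0.7716i + 0.3874j - 0.4309k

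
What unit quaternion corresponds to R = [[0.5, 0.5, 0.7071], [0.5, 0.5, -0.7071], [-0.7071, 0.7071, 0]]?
0.7071 + 0.5i + 0.5j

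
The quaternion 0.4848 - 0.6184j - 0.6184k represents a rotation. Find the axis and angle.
axis = (0, -√2/2, -√2/2), θ = 122°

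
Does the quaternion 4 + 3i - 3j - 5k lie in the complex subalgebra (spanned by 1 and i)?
No. The quaternion 4 + 3i - 3j - 5k has j-coefficient y = -3 and k-coefficient z = -5, not both zero, so it does not lie in the complex subalgebra spanned by 1 and i.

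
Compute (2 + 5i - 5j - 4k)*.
2 - 5i + 5j + 4k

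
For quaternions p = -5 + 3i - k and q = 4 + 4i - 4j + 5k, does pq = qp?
No: pq = -27 - 12i + j - 41k ≠ -27 - 4i + 39j - 17k = qp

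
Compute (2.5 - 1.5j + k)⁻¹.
0.2632 + 0.1579j - 0.1053k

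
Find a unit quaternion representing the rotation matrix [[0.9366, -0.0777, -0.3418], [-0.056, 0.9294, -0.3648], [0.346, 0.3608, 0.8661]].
0.9659 + 0.1878i - 0.178j + 0.0056k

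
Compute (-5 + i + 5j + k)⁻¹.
-0.0962 - 0.0192i - 0.0962j - 0.0192k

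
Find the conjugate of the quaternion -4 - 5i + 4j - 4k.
-4 + 5i - 4j + 4k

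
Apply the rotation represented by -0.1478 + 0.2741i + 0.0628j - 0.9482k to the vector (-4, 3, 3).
(0.872, -4.218, 3.93)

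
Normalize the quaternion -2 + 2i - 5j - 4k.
-0.2857 + 0.2857i - 0.7143j - 0.5714k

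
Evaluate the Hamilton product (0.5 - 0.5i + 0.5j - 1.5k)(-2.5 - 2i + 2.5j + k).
-2 + 4.5i + 3.5j + 4k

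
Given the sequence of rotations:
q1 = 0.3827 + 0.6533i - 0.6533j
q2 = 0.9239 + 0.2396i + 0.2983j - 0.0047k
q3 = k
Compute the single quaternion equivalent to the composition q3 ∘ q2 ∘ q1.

q2 · q1 = 0.3919 + 0.6922i - 0.4925j - 0.3532k
q3 · q2 · q1 = 0.3532 + 0.4925i + 0.6922j + 0.3919k
0.3532 + 0.4925i + 0.6922j + 0.3919k


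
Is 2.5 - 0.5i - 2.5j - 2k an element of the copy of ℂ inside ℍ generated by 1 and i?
No. The quaternion 2.5 - 0.5i - 2.5j - 2k has j-coefficient y = -2.5 and k-coefficient z = -2, not both zero, so it does not lie in the complex subalgebra spanned by 1 and i.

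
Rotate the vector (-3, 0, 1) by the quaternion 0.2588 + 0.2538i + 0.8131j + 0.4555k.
(2.864, -1.336, 0.118)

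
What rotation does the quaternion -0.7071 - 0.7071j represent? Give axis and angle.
axis = (0, -1, 0), θ = 3π/2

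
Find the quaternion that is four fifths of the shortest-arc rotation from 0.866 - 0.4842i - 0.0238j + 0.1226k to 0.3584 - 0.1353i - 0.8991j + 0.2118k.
0.5265 - 0.2378i - 0.7876j + 0.2146k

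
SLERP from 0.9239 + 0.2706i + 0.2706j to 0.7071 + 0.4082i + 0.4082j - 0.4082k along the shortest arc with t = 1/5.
0.8982 + 0.305i + 0.305j - 0.0851k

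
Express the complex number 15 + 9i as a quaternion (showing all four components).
15 + 9i + 0j + 0k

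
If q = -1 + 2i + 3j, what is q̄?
-1 - 2i - 3j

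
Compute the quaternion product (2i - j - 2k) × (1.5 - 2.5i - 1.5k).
2 + 4.5i + 6.5j - 5.5k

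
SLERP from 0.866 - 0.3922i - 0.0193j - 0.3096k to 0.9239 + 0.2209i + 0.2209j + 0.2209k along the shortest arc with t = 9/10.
0.9516 + 0.1593i + 0.2017j + 0.1687k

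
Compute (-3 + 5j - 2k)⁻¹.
-0.0789 - 0.1316j + 0.0526k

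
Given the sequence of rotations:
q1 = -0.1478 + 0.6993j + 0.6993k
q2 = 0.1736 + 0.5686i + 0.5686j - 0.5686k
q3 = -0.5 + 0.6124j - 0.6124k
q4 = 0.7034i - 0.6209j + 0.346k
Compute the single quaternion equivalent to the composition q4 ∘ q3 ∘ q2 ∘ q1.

q2 · q1 = -0.0257 + 0.7112i - 0.3603j + 0.6031k
q3 · q2 · q1 = 0.6028 - 0.2069i - 0.2711j - 0.7214k
q4 · q3 · q2 · q1 = 0.2268 + 0.9657i + 0.0616j - 0.1106k
0.2268 + 0.9657i + 0.0616j - 0.1106k


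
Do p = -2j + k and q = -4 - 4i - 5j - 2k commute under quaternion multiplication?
No: pq = -8 + 9i + 4j - 12k ≠ -8 - 9i + 12j + 4k = qp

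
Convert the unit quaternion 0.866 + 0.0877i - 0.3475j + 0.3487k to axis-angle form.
axis = (0.1754, -0.6949, 0.6973), θ = π/3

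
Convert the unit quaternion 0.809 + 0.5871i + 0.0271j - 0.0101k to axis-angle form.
axis = (0.9988, 0.0461, -0.0172), θ = 72°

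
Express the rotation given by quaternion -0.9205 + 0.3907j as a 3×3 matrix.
[[0.6947, 0, -0.7193], [0, 1, 0], [0.7193, 0, 0.6947]]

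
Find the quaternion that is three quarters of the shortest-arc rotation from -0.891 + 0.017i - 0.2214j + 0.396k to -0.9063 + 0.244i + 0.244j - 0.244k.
-0.9679 + 0.198i + 0.1311j - 0.0821k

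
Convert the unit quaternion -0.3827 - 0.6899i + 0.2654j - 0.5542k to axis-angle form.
axis = (-0.7467, 0.2873, -0.5999), θ = 5π/4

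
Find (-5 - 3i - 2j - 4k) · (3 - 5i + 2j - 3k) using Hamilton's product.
-38 + 30i - 5j - 13k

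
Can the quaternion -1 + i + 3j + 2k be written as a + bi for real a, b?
No. The quaternion -1 + i + 3j + 2k has j-coefficient y = 3 and k-coefficient z = 2, not both zero, so it does not lie in the complex subalgebra spanned by 1 and i.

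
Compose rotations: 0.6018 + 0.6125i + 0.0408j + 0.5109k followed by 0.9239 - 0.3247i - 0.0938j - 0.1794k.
0.8504 + 0.3299i + 0.0373j + 0.4083k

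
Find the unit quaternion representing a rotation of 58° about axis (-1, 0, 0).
0.8746 - 0.4848i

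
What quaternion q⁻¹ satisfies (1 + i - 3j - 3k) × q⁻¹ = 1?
0.05 - 0.05i + 0.15j + 0.15k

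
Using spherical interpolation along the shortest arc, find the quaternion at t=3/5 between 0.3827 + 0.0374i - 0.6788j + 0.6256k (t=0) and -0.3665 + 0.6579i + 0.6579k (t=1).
-0.07 + 0.4947i - 0.3458j + 0.7943k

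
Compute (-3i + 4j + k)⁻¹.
0.1154i - 0.1538j - 0.0385k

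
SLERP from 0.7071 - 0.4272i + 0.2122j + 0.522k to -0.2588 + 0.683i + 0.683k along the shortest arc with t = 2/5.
0.6879 - 0.7067i + 0.1635j + 0.0248k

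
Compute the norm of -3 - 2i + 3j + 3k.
√31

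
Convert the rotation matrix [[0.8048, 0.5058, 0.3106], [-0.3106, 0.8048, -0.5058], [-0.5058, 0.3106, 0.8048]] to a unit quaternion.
0.9239 + 0.2209i + 0.2209j - 0.2209k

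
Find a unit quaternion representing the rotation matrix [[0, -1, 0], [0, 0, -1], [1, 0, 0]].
0.5 + 0.5i - 0.5j + 0.5k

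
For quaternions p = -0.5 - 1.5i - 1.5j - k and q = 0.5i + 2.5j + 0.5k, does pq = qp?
No: pq = 5 + 1.5i - j - 3.25k ≠ 5 - 2i - 1.5j + 2.75k = qp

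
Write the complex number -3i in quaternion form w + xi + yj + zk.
0 - 3i + 0j + 0k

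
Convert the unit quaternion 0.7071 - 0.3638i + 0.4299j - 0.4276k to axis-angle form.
axis = (-0.5145, 0.608, -0.6047), θ = π/2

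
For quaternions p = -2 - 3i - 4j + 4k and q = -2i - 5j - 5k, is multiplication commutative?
No: pq = -6 + 44i - 13j + 17k ≠ -6 - 36i + 33j + 3k = qp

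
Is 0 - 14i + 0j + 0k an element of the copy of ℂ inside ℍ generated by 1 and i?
Yes. The quaternion -14i has j- and k-coefficients y = z = 0, so it lies in the complex subalgebra spanned by 1 and i.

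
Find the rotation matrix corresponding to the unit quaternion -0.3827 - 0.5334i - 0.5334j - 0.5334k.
[[-0.1381, 0.1608, 0.9773], [0.9773, -0.1381, 0.1608], [0.1608, 0.9773, -0.1381]]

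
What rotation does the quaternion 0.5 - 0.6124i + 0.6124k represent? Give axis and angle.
axis = (-√2/2, 0, √2/2), θ = 2π/3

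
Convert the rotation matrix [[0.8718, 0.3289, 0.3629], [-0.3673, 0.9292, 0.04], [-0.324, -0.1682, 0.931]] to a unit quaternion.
0.9659 - 0.0539i + 0.1778j - 0.1802k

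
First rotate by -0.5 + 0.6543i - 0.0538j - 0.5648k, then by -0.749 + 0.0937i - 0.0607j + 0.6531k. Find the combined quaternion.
0.6788 - 0.4675i + 0.5509j + 0.1312k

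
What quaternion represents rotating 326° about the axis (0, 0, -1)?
-0.9563 - 0.2924k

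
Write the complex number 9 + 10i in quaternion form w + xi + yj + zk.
9 + 10i + 0j + 0k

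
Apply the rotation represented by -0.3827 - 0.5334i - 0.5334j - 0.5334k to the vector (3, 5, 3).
(3.322, 2.724, 4.955)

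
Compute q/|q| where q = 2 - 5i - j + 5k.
0.2697 - 0.6742i - 0.1348j + 0.6742k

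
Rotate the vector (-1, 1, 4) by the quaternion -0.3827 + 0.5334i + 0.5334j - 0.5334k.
(-3.61, -1.758, -1.369)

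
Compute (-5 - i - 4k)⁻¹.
-0.119 + 0.0238i + 0.0952k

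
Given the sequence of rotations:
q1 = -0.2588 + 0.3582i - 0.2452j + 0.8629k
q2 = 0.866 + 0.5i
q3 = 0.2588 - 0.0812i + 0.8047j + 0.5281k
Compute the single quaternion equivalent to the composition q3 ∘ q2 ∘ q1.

q2 · q1 = -0.4032 + 0.1808i - 0.6438j + 0.6247k
q3 · q2 · q1 = 0.0985 + 0.9222i - 0.3449j - 0.1445k
0.0985 + 0.9222i - 0.3449j - 0.1445k


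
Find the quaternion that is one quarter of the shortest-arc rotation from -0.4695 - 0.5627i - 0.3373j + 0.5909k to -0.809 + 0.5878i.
-0.7281 - 0.2937i - 0.307j + 0.5379k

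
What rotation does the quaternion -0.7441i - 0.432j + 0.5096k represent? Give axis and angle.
axis = (-0.7441, -0.432, 0.5096), θ = π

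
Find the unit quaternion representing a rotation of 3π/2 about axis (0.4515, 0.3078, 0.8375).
-0.7071 + 0.3193i + 0.2176j + 0.5922k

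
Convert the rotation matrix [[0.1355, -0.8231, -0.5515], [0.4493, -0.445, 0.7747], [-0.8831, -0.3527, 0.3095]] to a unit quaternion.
0.5 - 0.5637i + 0.1658j + 0.6362k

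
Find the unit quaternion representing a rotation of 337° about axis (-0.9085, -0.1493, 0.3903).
-0.9799 - 0.1811i - 0.0298j + 0.0778k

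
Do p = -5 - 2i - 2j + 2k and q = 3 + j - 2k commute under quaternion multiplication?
No: pq = -9 - 4i - 15j + 14k ≠ -9 - 8i - 7j + 18k = qp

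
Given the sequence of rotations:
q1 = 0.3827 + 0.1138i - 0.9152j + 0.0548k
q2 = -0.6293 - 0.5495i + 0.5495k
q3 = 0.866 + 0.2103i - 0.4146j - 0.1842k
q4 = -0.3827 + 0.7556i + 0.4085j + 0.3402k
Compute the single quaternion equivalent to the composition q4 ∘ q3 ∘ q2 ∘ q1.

q2 · q1 = -0.2084 + 0.221i + 0.6686j + 0.6787k
q3 · q2 · q1 = 0.1753 - 0.0107i + 0.482j + 0.8584k
q4 · q3 · q2 · q1 = -0.5479 + 0.3232i - 0.7651j + 0.0997k
-0.5479 + 0.3232i - 0.7651j + 0.0997k


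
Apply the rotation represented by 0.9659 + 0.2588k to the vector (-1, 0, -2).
(-0.866, -0.5, -2)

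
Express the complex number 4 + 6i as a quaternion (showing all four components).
4 + 6i + 0j + 0k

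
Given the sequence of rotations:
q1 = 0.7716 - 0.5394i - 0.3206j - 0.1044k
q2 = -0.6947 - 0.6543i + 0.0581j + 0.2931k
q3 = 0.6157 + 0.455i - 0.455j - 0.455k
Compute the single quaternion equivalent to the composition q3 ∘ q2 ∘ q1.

q2 · q1 = -0.8397 - 0.0422i + 0.0411j + 0.5398k
q3 · q2 · q1 = -0.2335 - 0.635i + 0.181j + 0.7139k
-0.2335 - 0.635i + 0.181j + 0.7139k


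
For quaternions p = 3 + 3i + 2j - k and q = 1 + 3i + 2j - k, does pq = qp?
Yes: pq = qp = -11 + 12i + 8j - 4k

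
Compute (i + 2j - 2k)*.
-i - 2j + 2k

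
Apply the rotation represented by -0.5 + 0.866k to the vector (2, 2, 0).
(0.732, -2.732, 0)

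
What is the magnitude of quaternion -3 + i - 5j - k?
6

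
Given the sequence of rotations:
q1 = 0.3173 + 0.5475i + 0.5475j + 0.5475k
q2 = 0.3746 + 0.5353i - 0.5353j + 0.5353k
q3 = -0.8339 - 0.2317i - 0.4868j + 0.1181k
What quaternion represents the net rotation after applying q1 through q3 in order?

q2 · q1 = -0.1742 - 0.2112i + 0.0352j + 0.9611k
q3 · q2 · q1 = -0.2555i + 0.2532j - 0.933k
-0.2555i + 0.2532j - 0.933k


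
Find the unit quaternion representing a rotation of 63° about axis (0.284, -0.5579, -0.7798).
0.8526 + 0.1484i - 0.2915j - 0.4074k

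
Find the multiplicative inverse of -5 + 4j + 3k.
-0.1 - 0.08j - 0.06k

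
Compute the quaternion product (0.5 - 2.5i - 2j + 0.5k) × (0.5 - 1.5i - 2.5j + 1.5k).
-9.25 - 3.75i + 0.75j + 4.25k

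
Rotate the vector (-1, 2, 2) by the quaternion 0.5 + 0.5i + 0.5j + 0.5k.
(2, -1, 2)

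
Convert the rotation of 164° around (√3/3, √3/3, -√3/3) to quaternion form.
0.1392 + 0.5717i + 0.5717j - 0.5717k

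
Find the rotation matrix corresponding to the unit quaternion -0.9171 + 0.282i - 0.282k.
[[0.841, -0.5172, -0.159], [0.5172, 0.6819, 0.5172], [-0.159, -0.5172, 0.841]]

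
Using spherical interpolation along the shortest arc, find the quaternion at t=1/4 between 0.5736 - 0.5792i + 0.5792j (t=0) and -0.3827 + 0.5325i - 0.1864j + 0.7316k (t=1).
0.5648 - 0.6117i + 0.5137j - 0.2072k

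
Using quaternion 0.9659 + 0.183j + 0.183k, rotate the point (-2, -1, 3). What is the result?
(-0.318, -1.439, 3.439)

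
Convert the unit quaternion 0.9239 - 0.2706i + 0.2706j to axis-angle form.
axis = (-√2/2, √2/2, 0), θ = π/4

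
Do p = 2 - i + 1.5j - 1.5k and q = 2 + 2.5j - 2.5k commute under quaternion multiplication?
No: pq = -3.5 - 2i + 5.5j - 10.5k ≠ -3.5 - 2i + 10.5j - 5.5k = qp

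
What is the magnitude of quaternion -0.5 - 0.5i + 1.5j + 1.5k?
√5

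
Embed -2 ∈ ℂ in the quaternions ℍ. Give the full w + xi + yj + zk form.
-2 + 0i + 0j + 0k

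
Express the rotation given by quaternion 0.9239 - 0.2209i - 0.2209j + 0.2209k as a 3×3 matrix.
[[0.8048, -0.3106, -0.5058], [0.5058, 0.8048, 0.3106], [0.3106, -0.5058, 0.8048]]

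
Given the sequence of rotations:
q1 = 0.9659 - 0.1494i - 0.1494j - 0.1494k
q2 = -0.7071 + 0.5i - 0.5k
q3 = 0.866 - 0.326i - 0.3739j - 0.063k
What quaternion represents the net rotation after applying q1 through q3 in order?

q2 · q1 = -0.683 + 0.5139i + 0.255j - 0.452k
q3 · q2 · q1 = -0.3571 + 0.8528i + 0.2965j - 0.2394k
-0.3571 + 0.8528i + 0.2965j - 0.2394k


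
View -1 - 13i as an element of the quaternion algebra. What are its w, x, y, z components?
-1 - 13i + 0j + 0k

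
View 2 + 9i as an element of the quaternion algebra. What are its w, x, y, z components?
2 + 9i + 0j + 0k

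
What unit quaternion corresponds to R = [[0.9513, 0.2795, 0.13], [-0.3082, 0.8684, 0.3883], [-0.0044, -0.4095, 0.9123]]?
0.9659 - 0.2065i + 0.0348j - 0.1521k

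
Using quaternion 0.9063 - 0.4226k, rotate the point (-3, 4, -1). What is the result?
(1.136, 4.869, -1)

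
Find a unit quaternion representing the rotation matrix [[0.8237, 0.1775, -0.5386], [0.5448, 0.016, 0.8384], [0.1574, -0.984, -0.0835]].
0.6626 - 0.6876i - 0.2626j + 0.1386k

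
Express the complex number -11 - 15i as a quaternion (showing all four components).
-11 - 15i + 0j + 0k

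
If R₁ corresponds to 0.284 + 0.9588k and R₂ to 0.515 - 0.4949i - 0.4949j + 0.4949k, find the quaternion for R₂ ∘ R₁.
-0.3283 - 0.6151i + 0.334j + 0.6343k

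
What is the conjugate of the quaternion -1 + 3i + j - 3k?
-1 - 3i - j + 3k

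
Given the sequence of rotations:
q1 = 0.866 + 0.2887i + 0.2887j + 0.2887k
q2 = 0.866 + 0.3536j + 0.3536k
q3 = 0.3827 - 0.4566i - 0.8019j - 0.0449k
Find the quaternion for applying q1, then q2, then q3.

q2 · q1 = 0.5458 + 0.25i + 0.6583j + 0.4541k
q3 · q2 · q1 = 0.8713 - 0.4881i + 0.0104j + 0.0492k
0.8713 - 0.4881i + 0.0104j + 0.0492k


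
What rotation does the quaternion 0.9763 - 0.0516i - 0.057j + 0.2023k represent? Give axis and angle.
axis = (-0.2384, -0.2634, 0.9348), θ = 25°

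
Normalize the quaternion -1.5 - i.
-0.8321 - 0.5547i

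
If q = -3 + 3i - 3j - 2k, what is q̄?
-3 - 3i + 3j + 2k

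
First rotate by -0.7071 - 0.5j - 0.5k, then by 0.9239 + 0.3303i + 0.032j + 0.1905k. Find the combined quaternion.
-0.542 - 0.1543i - 0.3194j - 0.7618k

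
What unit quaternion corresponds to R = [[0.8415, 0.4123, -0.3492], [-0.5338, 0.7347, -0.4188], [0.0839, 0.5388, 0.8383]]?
0.9239 + 0.2591i - 0.1172j - 0.256k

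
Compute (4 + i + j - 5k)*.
4 - i - j + 5k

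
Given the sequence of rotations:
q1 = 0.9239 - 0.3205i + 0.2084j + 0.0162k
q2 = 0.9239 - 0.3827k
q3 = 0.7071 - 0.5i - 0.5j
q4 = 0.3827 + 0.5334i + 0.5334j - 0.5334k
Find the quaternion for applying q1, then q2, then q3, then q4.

q2 · q1 = 0.8598 - 0.2164i + 0.3152j - 0.3386k
q3 · q2 · q1 = 0.6574 - 0.4136i - 0.3763j - 0.5052k
q4 · q3 · q2 · q1 = 0.4034 - 0.2778i + 0.6967j - 0.5241k
0.4034 - 0.2778i + 0.6967j - 0.5241k


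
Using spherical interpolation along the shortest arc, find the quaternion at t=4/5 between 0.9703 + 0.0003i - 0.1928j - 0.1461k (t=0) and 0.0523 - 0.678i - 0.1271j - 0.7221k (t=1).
0.3183 - 0.6178i - 0.1696j - 0.6988k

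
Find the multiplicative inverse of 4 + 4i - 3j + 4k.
0.0702 - 0.0702i + 0.0526j - 0.0702k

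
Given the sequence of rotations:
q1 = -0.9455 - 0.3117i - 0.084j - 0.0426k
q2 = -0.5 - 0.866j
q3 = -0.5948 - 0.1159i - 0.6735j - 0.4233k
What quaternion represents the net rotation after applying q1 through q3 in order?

q2 · q1 = 0.4 + 0.1927i + 0.8608j - 0.2486k
q3 · q2 · q1 = 0.2589 + 0.3708i - 0.8918j + 0.0086k
0.2589 + 0.3708i - 0.8918j + 0.0086k


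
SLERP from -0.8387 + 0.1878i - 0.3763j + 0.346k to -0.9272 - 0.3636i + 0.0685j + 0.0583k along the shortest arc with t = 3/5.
-0.9627 - 0.1515i - 0.1206j + 0.1888k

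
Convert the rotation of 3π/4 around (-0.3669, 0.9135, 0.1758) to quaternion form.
0.3827 - 0.339i + 0.844j + 0.1624k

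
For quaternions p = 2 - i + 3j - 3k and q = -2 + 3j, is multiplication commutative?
No: pq = -13 + 11i + 3k ≠ -13 - 7i + 9k = qp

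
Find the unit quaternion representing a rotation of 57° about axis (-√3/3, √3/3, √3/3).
0.8788 - 0.2755i + 0.2755j + 0.2755k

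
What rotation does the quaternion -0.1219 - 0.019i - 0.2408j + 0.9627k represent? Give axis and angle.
axis = (-0.0191, -0.2426, 0.9699), θ = 194°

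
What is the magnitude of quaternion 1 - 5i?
√26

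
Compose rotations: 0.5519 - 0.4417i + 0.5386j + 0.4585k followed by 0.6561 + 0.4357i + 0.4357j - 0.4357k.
0.5197 + 0.3851i + 0.5865j + 0.4875k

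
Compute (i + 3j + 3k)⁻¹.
-0.0526i - 0.1579j - 0.1579k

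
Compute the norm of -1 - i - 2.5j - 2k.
3.5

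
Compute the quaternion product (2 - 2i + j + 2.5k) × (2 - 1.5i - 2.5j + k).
1 + 0.25i - 4.75j + 13.5k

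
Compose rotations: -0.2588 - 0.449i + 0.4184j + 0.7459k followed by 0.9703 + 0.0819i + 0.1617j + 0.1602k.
-0.4015 - 0.4033i + 0.2311j + 0.7892k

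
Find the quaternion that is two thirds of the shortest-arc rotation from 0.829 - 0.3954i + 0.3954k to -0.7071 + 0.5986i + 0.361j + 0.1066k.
0.7882 - 0.5578i - 0.2513j + 0.067k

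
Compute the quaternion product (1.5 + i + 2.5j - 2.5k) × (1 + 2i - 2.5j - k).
3.25 - 4.75i - 5.25j - 11.5k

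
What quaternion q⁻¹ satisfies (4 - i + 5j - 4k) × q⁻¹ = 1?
0.069 + 0.0172i - 0.0862j + 0.069k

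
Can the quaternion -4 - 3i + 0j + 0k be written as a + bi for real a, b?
Yes. The quaternion -4 - 3i has j- and k-coefficients y = z = 0, so it lies in the complex subalgebra spanned by 1 and i.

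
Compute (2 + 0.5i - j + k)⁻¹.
0.32 - 0.08i + 0.16j - 0.16k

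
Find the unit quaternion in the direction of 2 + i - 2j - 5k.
0.343 + 0.1715i - 0.343j - 0.8575k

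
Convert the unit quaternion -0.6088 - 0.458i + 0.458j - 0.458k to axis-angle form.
axis = (-√3/3, √3/3, -√3/3), θ = 255°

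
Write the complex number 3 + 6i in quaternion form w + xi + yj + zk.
3 + 6i + 0j + 0k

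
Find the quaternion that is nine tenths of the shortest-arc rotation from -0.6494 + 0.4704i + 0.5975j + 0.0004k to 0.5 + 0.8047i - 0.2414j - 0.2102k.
-0.584 - 0.7155i + 0.324j + 0.2051k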